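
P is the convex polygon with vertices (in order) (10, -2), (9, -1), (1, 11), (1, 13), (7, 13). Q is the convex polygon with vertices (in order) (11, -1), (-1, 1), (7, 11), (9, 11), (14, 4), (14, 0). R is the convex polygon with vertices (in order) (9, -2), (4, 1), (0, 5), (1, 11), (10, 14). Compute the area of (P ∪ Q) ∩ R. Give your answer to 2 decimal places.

82.05

|P ∪ Q| = 134.3236.
|(P ∪ Q) ∩ R| = 82.05.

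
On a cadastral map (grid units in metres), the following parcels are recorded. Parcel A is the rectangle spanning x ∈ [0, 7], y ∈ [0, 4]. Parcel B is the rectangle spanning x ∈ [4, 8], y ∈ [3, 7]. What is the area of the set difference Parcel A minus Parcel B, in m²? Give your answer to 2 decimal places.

|Parcel A∩Parcel B|: x∈[4,7], y∈[3,4] → 3·1 = 3.
|Parcel A| = 28.
|Parcel A ∖ Parcel B| = |Parcel A| − |Parcel A∩Parcel B| = 28 − 3 = 25.00.

25.00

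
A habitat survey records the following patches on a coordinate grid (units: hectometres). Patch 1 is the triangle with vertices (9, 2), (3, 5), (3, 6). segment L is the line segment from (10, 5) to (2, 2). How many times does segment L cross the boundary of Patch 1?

2

The segment meets the boundary at (6,3.5), (6.48,3.68).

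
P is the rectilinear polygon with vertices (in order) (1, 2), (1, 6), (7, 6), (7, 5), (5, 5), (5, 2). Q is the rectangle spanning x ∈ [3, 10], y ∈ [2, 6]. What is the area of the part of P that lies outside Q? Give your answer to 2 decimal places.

|P| = 18, |P∩Q| = 10.
|P ∖ Q| = |P| − |P∩Q| = 18 − 10 = 8.00.

8.00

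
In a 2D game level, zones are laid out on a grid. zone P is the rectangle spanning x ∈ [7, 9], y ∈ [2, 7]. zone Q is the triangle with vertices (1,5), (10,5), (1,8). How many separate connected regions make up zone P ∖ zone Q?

2

zone P ∖ zone Q splits into 2 disjoint pieces (area 6, area 2.6667).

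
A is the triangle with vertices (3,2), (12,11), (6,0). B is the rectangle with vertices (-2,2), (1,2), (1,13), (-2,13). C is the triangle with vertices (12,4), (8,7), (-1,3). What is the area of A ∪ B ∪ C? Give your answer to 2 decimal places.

68.19

By inclusion–exclusion:
Individual areas: |A| = 22.5, |B| = 33, |C| = 21.5.
|A∩B| = 0.
|A∩C| = 8.0766.
|B∩C| = 0.735.
|A∩B∩C| = 0.
|A ∪ B ∪ C| = 77 − 8.8117 + 0 = 68.19.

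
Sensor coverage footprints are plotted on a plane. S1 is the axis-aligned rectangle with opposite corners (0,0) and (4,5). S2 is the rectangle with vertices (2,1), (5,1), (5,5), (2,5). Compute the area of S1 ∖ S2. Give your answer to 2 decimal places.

|S1∩S2|: x∈[2,4], y∈[1,5] → 2·4 = 8.
|S1| = 20.
|S1 ∖ S2| = |S1| − |S1∩S2| = 20 − 8 = 12.00.

12.00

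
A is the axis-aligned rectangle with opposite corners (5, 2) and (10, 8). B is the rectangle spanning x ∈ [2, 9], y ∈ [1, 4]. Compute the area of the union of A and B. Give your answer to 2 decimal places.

43.00

By inclusion–exclusion:
Individual areas: |A| = 30, |B| = 21.
|A∩B|: x∈[5,9], y∈[2,4] → 4·2 = 8.
|A ∪ B| = 51 − 8 = 43.00.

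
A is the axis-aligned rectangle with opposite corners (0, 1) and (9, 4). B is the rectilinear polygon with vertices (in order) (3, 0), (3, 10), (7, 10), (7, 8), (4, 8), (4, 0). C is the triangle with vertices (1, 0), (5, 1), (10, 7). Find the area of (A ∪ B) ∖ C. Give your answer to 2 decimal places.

|A ∪ B| = 40.
|(A ∪ B) ∩ C| = 6.4821.
|(A ∪ B) ∖ C| = 40 − 6.4821 = 33.52.

33.52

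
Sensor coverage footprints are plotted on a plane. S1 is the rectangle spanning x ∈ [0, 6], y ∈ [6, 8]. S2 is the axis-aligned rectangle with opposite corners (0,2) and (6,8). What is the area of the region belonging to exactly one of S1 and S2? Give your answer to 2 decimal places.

24.00

|S1∩S2|: x∈[0,6], y∈[6,8] → 6·2 = 12.
|S1 △ S2| = |S1| + |S2| − 2·|S1∩S2| = 12 + 36 − 24 = 24.00.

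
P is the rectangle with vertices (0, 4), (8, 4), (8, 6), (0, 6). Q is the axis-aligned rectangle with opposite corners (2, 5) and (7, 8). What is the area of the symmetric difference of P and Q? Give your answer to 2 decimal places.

21.00

|P∩Q|: x∈[2,7], y∈[5,6] → 5·1 = 5.
|P △ Q| = |P| + |Q| − 2·|P∩Q| = 16 + 15 − 10 = 21.00.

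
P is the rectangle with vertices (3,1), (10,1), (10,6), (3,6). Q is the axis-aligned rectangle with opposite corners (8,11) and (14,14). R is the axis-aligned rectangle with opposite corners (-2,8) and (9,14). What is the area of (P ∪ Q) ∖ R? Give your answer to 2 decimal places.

50.00

|P ∪ Q| = 53.
|(P ∪ Q) ∩ R| = 3.
|(P ∪ Q) ∖ R| = 53 − 3 = 50.00.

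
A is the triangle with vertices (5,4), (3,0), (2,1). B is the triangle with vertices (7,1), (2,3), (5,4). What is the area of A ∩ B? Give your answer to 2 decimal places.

0.72

The intersection is the polygon with vertices (4.083,2.167), (3.429,2.429), (5,4).
By the shoelace formula its area is 0.72.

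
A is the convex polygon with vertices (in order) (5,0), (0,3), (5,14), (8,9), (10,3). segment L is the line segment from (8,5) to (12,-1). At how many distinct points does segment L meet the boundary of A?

The segment meets the boundary at (9.524,2.714).

1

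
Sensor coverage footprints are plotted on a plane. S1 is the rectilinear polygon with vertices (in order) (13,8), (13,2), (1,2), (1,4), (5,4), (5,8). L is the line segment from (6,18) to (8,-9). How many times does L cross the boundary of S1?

The segment meets the boundary at (6.741,8), (7.185,2).

2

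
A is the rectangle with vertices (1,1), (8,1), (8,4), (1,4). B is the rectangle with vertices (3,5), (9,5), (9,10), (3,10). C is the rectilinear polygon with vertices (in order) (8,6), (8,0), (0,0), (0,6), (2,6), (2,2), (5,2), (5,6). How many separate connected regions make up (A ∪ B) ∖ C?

(A ∪ B) ∖ C splits into 2 disjoint pieces (area 6, area 27).

2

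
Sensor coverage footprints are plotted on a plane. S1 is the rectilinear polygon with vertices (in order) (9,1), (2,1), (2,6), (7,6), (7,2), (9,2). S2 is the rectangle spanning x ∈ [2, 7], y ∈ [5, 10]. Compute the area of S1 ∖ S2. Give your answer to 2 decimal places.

|S1| = 27, |S1∩S2| = 5.
|S1 ∖ S2| = |S1| − |S1∩S2| = 27 − 5 = 22.00.

22.00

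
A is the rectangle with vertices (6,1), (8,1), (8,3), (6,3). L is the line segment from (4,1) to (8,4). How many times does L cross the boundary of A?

2

The segment meets the boundary at (6.667,3), (6,2.5).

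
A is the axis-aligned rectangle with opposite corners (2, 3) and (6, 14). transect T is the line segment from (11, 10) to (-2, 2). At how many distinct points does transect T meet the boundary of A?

The segment meets the boundary at (2,4.462), (6,6.923).

2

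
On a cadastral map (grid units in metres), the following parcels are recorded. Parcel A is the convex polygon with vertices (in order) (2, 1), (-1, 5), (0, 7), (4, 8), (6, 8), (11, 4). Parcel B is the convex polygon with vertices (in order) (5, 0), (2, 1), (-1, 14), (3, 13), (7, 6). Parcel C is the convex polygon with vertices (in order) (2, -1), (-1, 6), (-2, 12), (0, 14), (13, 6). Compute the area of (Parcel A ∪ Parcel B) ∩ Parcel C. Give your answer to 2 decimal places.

77.51

|Parcel A ∪ Parcel B| = 80.7838.
|(Parcel A ∪ Parcel B) ∩ Parcel C| = 77.51.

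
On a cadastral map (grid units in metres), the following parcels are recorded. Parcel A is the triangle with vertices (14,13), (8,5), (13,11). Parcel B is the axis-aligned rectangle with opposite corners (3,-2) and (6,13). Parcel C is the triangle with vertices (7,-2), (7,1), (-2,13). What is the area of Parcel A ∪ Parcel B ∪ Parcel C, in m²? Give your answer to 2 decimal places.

By inclusion–exclusion:
Individual areas: |Parcel A| = 2, |Parcel B| = 45, |Parcel C| = 13.5.
|Parcel A∩Parcel B| = 0.
|Parcel A∩Parcel C| = 0.
|Parcel B∩Parcel C| = 6.5.
|Parcel A∩Parcel B∩Parcel C| = 0.
|Parcel A ∪ Parcel B ∪ Parcel C| = 60.5 − 6.5 + 0 = 54.00.

54.00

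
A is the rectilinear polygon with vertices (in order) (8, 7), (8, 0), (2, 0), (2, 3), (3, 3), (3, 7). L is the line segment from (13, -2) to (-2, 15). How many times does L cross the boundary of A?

The segment meets the boundary at (5.059,7), (8,3.667).

2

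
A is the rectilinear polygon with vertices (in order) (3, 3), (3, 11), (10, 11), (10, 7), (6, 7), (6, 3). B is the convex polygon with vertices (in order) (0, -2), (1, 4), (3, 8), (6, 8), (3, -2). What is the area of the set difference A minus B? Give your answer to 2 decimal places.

|A| = 40, |A∩B| = 11.25.
|A ∖ B| = |A| − |A∩B| = 40 − 11.25 = 28.75.

28.75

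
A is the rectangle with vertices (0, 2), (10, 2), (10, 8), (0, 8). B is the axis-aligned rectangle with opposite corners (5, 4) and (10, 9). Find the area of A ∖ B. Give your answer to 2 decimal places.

40.00

|A∩B|: x∈[5,10], y∈[4,8] → 5·4 = 20.
|A| = 60.
|A ∖ B| = |A| − |A∩B| = 60 − 20 = 40.00.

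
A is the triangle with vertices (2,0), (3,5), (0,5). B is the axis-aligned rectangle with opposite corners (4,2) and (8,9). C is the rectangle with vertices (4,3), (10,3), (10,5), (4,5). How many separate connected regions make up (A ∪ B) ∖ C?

3

(A ∪ B) ∖ C splits into 3 disjoint pieces (area 7.5, area 4, area 16).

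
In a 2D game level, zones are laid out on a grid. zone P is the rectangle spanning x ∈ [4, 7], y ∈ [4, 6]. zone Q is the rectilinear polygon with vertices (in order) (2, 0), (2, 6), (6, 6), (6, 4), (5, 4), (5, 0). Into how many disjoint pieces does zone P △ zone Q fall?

zone P △ zone Q splits into 2 disjoint pieces (area 2, area 16).

2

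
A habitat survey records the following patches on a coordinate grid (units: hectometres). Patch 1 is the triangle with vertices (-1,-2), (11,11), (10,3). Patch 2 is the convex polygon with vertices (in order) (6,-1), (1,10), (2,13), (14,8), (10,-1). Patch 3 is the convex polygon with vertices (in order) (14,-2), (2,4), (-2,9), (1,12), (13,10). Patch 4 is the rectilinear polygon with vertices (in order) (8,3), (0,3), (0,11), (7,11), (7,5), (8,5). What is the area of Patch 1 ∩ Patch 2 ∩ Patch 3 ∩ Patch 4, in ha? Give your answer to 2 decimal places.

The intersection is the polygon with vertices (3.995,3.411), (7,6.667), (7,5), (8,5), (8,3), (4.182,3).
By the shoelace formula its area is 8.09.

8.09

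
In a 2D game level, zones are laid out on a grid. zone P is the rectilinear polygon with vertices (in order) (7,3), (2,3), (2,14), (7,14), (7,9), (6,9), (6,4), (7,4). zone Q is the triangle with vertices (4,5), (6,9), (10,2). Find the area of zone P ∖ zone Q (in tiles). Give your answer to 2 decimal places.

|zone P| = 50, |zone P∩zone Q| = 5.25.
|zone P ∖ zone Q| = |zone P| − |zone P∩zone Q| = 50 − 5.25 = 44.75.

44.75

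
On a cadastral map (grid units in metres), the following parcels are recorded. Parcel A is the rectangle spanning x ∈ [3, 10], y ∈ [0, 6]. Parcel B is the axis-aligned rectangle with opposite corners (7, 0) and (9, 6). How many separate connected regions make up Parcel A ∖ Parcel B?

Parcel A ∖ Parcel B splits into 2 disjoint pieces (area 6, area 24).

2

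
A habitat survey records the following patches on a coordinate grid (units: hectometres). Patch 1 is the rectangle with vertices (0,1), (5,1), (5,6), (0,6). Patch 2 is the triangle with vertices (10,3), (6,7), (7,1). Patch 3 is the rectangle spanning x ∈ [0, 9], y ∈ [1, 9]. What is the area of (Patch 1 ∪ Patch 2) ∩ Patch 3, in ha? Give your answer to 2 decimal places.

34.17

|Patch 1 ∪ Patch 2| = 35.
|(Patch 1 ∪ Patch 2) ∩ Patch 3| = 34.17.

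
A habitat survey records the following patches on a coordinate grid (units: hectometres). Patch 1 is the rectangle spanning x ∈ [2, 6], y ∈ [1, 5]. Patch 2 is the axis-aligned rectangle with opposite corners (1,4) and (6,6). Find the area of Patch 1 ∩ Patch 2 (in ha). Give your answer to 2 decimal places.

|Patch 1∩Patch 2|: x∈[2,6], y∈[4,5] → 4·1 = 4.

4.00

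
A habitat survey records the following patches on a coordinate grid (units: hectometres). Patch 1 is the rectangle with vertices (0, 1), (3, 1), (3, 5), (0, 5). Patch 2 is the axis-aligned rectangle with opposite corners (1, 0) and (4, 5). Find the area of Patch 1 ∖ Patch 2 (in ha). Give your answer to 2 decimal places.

|Patch 1∩Patch 2|: x∈[1,3], y∈[1,5] → 2·4 = 8.
|Patch 1| = 12.
|Patch 1 ∖ Patch 2| = |Patch 1| − |Patch 1∩Patch 2| = 12 − 8 = 4.00.

4.00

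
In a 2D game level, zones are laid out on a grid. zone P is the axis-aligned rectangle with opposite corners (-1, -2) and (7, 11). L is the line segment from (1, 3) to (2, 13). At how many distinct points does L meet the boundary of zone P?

The segment meets the boundary at (1.8,11).

1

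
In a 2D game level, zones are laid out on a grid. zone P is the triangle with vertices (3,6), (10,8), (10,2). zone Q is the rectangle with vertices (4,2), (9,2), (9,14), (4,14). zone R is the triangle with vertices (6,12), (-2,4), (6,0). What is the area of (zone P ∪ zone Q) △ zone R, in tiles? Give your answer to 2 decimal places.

77.14

|zone P ∪ zone Q| = 66.
|(zone P ∪ zone Q) ∩ zone R| = 18.4286.
|(zone P ∪ zone Q) △ zone R| = 66 + 48 − 36.8571 = 77.14.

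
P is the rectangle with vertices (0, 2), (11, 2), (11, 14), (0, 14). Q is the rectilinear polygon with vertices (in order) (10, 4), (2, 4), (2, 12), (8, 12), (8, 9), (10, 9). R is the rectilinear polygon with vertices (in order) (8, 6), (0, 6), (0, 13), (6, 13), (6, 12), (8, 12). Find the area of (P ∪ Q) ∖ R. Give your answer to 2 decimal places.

|P ∪ Q| = 132.
|(P ∪ Q) ∩ R| = 54.
|(P ∪ Q) ∖ R| = 132 − 54 = 78.00.

78.00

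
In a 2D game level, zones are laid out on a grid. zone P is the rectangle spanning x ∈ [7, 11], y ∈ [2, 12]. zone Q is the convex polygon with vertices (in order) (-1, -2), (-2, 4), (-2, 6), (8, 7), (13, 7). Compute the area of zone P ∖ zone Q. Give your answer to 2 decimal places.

29.76

|zone P| = 40, |zone P∩zone Q| = 10.2357.
|zone P ∖ zone Q| = |zone P| − |zone P∩zone Q| = 40 − 10.2357 = 29.76.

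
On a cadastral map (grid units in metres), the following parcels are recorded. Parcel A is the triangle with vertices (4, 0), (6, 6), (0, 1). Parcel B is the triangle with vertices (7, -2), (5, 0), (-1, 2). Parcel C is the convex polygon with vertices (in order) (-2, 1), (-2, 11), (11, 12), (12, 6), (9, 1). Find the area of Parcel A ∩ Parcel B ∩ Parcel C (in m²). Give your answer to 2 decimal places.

0.32

The intersection is the polygon with vertices (0.375,1.312), (0.571,1.476), (2,1), (1,1).
By the shoelace formula its area is 0.32.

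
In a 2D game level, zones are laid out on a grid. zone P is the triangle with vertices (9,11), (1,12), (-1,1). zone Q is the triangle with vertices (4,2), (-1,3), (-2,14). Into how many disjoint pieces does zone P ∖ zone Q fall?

zone P ∖ zone Q splits into 2 disjoint pieces (area 32.9, area 1.3158).

2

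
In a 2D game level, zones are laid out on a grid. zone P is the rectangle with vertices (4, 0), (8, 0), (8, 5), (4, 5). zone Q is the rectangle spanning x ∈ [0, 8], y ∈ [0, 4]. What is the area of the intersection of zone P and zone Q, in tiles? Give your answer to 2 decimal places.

16.00

|zone P∩zone Q|: x∈[4,8], y∈[0,4] → 4·4 = 16.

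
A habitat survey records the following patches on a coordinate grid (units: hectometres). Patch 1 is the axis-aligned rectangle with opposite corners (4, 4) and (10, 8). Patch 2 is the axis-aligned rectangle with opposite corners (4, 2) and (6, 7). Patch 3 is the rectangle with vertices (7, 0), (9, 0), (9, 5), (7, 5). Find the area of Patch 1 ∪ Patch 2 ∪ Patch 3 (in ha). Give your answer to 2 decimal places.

36.00

By inclusion–exclusion:
Individual areas: |Patch 1| = 24, |Patch 2| = 10, |Patch 3| = 10.
|Patch 1∩Patch 2|: x∈[4,6], y∈[4,7] → 2·3 = 6.
|Patch 1∩Patch 3|: x∈[7,9], y∈[4,5] → 2·1 = 2.
|Patch 2∩Patch 3| = 0 (no overlap).
|Patch 1∩Patch 2∩Patch 3| = 0.
|Patch 1 ∪ Patch 2 ∪ Patch 3| = 44 − 8 + 0 = 36.00.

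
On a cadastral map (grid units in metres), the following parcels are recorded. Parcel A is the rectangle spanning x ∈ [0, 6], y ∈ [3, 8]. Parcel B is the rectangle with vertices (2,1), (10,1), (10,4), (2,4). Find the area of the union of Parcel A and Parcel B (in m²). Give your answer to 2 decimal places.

50.00

By inclusion–exclusion:
Individual areas: |Parcel A| = 30, |Parcel B| = 24.
|Parcel A∩Parcel B|: x∈[2,6], y∈[3,4] → 4·1 = 4.
|Parcel A ∪ Parcel B| = 54 − 4 = 50.00.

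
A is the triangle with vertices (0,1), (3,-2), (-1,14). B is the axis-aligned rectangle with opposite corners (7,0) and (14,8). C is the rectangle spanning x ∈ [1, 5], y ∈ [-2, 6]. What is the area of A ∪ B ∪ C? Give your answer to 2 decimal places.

100.00

By inclusion–exclusion:
Individual areas: |A| = 18, |B| = 56, |C| = 32.
|A∩B| = 0.
|A∩C| = 6.
|B∩C| = 0 (no overlap).
|A∩B∩C| = 0.
|A ∪ B ∪ C| = 106 − 6 + 0 = 100.00.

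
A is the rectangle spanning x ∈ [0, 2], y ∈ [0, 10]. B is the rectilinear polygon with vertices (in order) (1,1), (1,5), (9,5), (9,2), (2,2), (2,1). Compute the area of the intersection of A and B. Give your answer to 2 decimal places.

4.00

The intersection is the polygon with vertices (2,1), (1,1), (1,5), (2,5), (2,2).
By the shoelace formula its area is 4.00.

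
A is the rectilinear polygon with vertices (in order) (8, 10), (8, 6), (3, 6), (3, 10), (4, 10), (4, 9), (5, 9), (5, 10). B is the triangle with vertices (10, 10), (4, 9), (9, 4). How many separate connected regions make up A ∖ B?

A ∖ B splits into 2 disjoint pieces (area 1.75, area 8.5).

2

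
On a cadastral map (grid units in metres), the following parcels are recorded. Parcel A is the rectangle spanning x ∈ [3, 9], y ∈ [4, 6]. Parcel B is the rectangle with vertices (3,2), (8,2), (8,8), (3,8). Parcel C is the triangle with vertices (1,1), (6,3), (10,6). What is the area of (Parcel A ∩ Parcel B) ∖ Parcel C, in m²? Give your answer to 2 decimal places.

9.46

|Parcel A ∩ Parcel B| = 10.
|(Parcel A ∩ Parcel B) ∩ Parcel C| = 0.5444.
|(Parcel A ∩ Parcel B) ∖ Parcel C| = 10 − 0.5444 = 9.46.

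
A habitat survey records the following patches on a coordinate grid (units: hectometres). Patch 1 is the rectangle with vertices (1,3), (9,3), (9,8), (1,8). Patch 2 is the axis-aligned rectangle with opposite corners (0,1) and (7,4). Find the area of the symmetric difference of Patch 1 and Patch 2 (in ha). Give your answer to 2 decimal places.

|Patch 1∩Patch 2|: x∈[1,7], y∈[3,4] → 6·1 = 6.
|Patch 1 △ Patch 2| = |Patch 1| + |Patch 2| − 2·|Patch 1∩Patch 2| = 40 + 21 − 12 = 49.00.

49.00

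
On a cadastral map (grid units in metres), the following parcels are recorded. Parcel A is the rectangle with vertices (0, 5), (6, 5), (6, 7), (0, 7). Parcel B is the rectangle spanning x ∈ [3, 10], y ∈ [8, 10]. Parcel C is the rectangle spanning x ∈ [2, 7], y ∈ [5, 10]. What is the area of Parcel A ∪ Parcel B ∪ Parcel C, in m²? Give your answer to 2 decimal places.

35.00

By inclusion–exclusion:
Individual areas: |Parcel A| = 12, |Parcel B| = 14, |Parcel C| = 25.
|Parcel A∩Parcel B| = 0 (no overlap).
|Parcel A∩Parcel C|: x∈[2,6], y∈[5,7] → 4·2 = 8.
|Parcel B∩Parcel C|: x∈[3,7], y∈[8,10] → 4·2 = 8.
|Parcel A∩Parcel B∩Parcel C| = 0.
|Parcel A ∪ Parcel B ∪ Parcel C| = 51 − 16 + 0 = 35.00.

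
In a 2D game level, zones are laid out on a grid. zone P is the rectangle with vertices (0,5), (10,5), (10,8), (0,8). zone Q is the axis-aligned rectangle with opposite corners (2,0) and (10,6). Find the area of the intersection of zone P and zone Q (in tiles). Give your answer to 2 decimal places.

8.00

|zone P∩zone Q|: x∈[2,10], y∈[5,6] → 8·1 = 8.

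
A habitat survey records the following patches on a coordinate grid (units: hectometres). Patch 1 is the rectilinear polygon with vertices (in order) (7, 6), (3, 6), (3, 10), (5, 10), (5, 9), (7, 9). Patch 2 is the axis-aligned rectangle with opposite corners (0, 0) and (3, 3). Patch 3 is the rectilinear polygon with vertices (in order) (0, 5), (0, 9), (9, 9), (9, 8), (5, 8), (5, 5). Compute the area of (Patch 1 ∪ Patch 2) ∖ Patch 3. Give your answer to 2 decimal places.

15.00

|Patch 1 ∪ Patch 2| = 23.
|(Patch 1 ∪ Patch 2) ∩ Patch 3| = 8.
|(Patch 1 ∪ Patch 2) ∖ Patch 3| = 23 − 8 = 15.00.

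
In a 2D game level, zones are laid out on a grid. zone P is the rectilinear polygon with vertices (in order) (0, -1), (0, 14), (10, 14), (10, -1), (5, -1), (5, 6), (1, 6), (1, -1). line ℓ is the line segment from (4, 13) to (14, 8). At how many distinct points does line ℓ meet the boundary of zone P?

The segment meets the boundary at (10,10).

1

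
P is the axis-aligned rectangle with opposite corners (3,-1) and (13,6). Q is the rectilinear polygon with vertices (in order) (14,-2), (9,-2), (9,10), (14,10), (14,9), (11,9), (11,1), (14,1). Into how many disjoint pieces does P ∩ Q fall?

1

P ∩ Q is a single connected region.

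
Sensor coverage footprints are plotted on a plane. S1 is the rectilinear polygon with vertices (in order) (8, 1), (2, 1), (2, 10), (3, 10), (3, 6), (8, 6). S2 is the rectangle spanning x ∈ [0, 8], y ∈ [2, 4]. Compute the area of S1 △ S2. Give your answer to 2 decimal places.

|S1| = 34, |S2| = 16, |S1∩S2| = 12.
|S1 △ S2| = |S1| + |S2| − 2·|S1∩S2| = 34 + 16 − 24 = 26.00.

26.00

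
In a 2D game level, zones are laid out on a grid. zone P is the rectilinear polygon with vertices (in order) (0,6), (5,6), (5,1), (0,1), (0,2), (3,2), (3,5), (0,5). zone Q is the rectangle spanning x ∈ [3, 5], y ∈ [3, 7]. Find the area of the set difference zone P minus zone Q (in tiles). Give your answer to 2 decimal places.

10.00

|zone P| = 16, |zone P∩zone Q| = 6.
|zone P ∖ zone Q| = |zone P| − |zone P∩zone Q| = 16 − 6 = 10.00.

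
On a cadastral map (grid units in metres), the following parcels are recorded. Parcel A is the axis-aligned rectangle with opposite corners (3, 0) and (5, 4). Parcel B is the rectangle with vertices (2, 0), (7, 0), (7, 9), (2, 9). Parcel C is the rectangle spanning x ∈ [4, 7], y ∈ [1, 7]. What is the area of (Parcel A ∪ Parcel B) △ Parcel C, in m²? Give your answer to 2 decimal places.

27.00

|Parcel A ∪ Parcel B| = 45.
|(Parcel A ∪ Parcel B) ∩ Parcel C| = 18.
|(Parcel A ∪ Parcel B) △ Parcel C| = 45 + 18 − 36 = 27.00.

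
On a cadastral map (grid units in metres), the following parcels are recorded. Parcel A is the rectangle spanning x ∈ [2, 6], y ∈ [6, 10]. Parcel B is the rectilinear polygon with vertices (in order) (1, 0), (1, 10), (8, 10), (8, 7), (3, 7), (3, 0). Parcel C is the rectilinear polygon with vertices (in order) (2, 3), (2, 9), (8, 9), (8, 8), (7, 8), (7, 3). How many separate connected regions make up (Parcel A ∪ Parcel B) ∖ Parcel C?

2

(Parcel A ∪ Parcel B) ∖ Parcel C splits into 2 disjoint pieces (area 19, area 1).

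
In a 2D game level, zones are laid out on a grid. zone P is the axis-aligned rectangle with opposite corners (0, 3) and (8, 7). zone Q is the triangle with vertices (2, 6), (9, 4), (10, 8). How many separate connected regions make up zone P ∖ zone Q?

1

zone P ∖ zone Q is a single connected region.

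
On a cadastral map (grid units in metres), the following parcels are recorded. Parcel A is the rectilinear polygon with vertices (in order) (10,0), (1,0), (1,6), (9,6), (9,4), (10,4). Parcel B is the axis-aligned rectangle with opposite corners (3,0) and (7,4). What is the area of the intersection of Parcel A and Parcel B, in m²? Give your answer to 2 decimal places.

16.00

The intersection is the polygon with vertices (3,0), (3,4), (7,4), (7,0).
By the shoelace formula its area is 16.00.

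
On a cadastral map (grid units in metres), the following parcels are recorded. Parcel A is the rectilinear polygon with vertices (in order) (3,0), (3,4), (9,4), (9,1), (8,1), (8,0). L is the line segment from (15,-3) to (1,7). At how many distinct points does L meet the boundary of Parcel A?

2

The segment meets the boundary at (9,1.286), (5.2,4).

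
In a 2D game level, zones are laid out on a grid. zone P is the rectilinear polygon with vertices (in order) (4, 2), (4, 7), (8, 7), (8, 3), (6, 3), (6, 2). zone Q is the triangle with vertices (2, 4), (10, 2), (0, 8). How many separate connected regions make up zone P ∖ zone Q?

2

zone P ∖ zone Q splits into 2 disjoint pieces (area 2.5, area 10.4).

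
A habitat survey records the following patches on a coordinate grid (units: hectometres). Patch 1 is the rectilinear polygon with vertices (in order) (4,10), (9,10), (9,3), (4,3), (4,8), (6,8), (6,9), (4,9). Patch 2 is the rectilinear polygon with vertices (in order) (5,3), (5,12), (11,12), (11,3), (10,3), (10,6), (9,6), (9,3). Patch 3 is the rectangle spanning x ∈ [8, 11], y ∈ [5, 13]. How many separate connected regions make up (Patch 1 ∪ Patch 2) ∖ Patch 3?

2

(Patch 1 ∪ Patch 2) ∖ Patch 3 splits into 2 disjoint pieces (area 35, area 2).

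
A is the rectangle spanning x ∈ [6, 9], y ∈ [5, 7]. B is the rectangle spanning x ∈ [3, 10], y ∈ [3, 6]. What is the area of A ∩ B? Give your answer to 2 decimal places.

|A∩B|: x∈[6,9], y∈[5,6] → 3·1 = 3.

3.00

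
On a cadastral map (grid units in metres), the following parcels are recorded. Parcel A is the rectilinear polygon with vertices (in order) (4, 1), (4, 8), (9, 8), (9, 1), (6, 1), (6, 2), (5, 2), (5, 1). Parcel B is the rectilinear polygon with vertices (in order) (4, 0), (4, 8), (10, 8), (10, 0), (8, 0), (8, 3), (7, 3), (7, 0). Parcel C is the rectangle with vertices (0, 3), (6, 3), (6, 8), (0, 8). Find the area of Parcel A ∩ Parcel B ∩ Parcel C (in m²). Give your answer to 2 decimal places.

The intersection is the polygon with vertices (6,8), (6,3), (4,3), (4,8).
By the shoelace formula its area is 10.00.

10.00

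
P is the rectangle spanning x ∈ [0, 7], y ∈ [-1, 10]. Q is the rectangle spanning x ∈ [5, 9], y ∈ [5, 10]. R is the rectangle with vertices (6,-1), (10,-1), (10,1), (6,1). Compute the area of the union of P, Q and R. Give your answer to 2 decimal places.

By inclusion–exclusion:
Individual areas: |P| = 77, |Q| = 20, |R| = 8.
|P∩Q|: x∈[5,7], y∈[5,10] → 2·5 = 10.
|P∩R|: x∈[6,7], y∈[-1,1] → 1·2 = 2.
|Q∩R| = 0 (no overlap).
|P∩Q∩R| = 0.
|P ∪ Q ∪ R| = 105 − 12 + 0 = 93.00.

93.00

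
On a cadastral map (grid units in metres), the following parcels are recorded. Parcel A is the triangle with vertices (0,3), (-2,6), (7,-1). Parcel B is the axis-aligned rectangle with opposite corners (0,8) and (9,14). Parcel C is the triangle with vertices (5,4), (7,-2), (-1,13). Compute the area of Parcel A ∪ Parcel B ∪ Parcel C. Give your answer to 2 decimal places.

By inclusion–exclusion:
Individual areas: |Parcel A| = 6.5, |Parcel B| = 54, |Parcel C| = 9.
|Parcel A∩Parcel B| = 0.
|Parcel A∩Parcel C| = 0.053.
|Parcel B∩Parcel C| = 1.4792.
|Parcel A∩Parcel B∩Parcel C| = 0.
|Parcel A ∪ Parcel B ∪ Parcel C| = 69.5 − 1.5322 + 0 = 67.97.

67.97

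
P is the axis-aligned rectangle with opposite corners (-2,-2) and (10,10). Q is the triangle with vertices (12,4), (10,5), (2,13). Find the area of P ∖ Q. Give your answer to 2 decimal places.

141.30

|P| = 144, |P∩Q| = 2.7.
|P ∖ Q| = |P| − |P∩Q| = 144 − 2.7 = 141.30.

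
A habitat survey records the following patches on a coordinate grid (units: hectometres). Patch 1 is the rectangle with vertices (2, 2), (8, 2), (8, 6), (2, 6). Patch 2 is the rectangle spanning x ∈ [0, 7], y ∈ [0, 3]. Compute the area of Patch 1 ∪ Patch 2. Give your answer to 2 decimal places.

By inclusion–exclusion:
Individual areas: |Patch 1| = 24, |Patch 2| = 21.
|Patch 1∩Patch 2|: x∈[2,7], y∈[2,3] → 5·1 = 5.
|Patch 1 ∪ Patch 2| = 45 − 5 = 40.00.

40.00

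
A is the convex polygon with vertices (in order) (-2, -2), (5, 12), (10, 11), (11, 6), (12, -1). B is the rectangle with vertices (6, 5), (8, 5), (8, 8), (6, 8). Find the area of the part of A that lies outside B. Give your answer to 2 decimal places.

118.50

|A| = 124.5, |A∩B| = 6.
|A ∖ B| = |A| − |A∩B| = 124.5 − 6 = 118.50.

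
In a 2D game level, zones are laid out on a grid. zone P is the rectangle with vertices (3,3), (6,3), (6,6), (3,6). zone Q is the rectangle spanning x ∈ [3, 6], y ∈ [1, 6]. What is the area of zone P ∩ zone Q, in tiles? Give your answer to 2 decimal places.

9.00

|zone P∩zone Q|: x∈[3,6], y∈[3,6] → 3·3 = 9.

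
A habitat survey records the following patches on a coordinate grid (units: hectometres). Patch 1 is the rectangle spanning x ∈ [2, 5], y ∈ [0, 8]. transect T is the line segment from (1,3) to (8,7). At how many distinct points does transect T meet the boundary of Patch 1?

The segment meets the boundary at (5,5.286), (2,3.571).

2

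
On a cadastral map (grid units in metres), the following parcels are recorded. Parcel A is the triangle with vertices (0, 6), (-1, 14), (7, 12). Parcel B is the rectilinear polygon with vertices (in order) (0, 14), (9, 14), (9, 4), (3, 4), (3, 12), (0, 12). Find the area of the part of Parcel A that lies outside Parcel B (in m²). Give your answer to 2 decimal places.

18.02

|Parcel A| = 31, |Parcel A∩Parcel B| = 12.9821.
|Parcel A ∖ Parcel B| = |Parcel A| − |Parcel A∩Parcel B| = 31 − 12.9821 = 18.02.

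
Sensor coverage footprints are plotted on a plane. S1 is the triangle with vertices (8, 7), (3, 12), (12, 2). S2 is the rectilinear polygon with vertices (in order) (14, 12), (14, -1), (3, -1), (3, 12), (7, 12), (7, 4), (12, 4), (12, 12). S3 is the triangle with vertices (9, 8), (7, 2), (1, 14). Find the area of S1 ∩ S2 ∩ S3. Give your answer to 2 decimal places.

0.89

The intersection is the polygon with vertices (7,7.556), (3,12), (7,8).
By the shoelace formula its area is 0.89.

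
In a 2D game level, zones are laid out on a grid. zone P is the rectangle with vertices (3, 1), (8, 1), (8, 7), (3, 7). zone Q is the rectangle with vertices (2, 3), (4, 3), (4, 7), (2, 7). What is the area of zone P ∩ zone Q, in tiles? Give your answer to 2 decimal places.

|zone P∩zone Q|: x∈[3,4], y∈[3,7] → 1·4 = 4.

4.00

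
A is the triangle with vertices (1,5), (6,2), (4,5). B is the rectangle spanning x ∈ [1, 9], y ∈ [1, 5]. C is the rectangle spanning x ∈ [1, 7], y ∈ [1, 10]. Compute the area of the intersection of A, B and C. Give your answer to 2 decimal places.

4.50

The intersection is the polygon with vertices (1,5), (4,5), (6,2).
By the shoelace formula its area is 4.50.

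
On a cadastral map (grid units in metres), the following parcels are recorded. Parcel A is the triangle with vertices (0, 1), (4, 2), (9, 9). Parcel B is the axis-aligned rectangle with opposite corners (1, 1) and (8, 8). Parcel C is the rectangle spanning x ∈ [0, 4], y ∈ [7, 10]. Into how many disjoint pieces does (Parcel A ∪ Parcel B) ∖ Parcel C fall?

1

(Parcel A ∪ Parcel B) ∖ Parcel C is a single connected region.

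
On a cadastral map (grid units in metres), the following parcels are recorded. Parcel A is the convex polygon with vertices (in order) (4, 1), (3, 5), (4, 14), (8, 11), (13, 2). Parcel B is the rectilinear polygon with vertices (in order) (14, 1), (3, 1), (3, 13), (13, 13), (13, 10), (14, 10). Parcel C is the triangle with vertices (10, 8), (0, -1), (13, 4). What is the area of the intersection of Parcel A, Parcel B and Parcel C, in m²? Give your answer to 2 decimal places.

26.20

The intersection is the polygon with vertices (12.085,3.648), (5.688,1.188), (4,1), (3.674,2.306), (9.778,7.8).
By the shoelace formula its area is 26.20.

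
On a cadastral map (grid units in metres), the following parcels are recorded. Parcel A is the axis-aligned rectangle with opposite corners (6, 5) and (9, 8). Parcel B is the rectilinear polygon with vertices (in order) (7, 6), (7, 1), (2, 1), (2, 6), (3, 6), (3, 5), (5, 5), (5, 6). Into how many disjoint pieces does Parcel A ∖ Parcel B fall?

1

Parcel A ∖ Parcel B is a single connected region.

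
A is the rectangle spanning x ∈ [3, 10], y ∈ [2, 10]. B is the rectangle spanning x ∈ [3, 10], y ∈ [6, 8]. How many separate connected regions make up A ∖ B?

A ∖ B splits into 2 disjoint pieces (area 28, area 14).

2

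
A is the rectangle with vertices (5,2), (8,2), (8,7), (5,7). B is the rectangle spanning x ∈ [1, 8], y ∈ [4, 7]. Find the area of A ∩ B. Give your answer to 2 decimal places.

9.00

|A∩B|: x∈[5,8], y∈[4,7] → 3·3 = 9.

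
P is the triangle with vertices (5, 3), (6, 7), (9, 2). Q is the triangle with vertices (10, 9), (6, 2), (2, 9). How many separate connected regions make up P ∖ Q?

2

P ∖ Q splits into 2 disjoint pieces (area 0.1386, area 2.8571).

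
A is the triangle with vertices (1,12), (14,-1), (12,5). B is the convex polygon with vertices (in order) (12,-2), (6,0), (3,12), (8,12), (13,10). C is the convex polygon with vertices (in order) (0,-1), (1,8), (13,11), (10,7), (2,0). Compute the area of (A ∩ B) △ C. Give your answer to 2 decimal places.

69.61

|A ∩ B| = 22.134.
|(A ∩ B) ∩ C| = 8.0099.
|(A ∩ B) △ C| = 22.134 + 63.5 − 16.0199 = 69.61.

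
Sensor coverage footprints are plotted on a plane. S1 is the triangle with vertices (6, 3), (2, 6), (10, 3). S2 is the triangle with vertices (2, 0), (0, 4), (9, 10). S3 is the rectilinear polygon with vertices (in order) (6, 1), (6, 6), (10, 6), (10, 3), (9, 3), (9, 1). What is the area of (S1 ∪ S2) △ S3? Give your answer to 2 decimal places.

|S1 ∪ S2| = 28.3386.
|(S1 ∪ S2) ∩ S3| = 3.0286.
|(S1 ∪ S2) △ S3| = 28.3386 + 18 − 6.0571 = 40.28.

40.28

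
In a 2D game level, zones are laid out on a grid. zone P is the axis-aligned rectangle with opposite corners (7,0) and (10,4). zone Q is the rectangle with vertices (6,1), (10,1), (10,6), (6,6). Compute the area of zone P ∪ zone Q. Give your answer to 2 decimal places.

By inclusion–exclusion:
Individual areas: |zone P| = 12, |zone Q| = 20.
|zone P∩zone Q|: x∈[7,10], y∈[1,4] → 3·3 = 9.
|zone P ∪ zone Q| = 32 − 9 = 23.00.

23.00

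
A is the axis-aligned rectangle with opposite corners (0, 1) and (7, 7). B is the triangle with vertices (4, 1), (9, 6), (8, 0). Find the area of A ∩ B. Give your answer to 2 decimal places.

The intersection is the polygon with vertices (7,1), (4,1), (7,4).
By the shoelace formula its area is 4.50.

4.50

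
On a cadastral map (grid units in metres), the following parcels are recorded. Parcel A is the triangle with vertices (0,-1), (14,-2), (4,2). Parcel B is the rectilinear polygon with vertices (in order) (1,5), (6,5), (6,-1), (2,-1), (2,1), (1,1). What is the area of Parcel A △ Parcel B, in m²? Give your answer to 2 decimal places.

|Parcel A| = 23, |Parcel B| = 28, |Parcel A∩Parcel B| = 9.7.
|Parcel A △ Parcel B| = |Parcel A| + |Parcel B| − 2·|Parcel A∩Parcel B| = 23 + 28 − 19.4 = 31.60.

31.60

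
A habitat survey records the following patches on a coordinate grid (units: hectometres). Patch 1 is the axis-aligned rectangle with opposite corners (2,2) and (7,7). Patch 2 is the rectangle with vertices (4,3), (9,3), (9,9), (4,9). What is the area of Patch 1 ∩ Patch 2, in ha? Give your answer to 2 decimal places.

12.00

|Patch 1∩Patch 2|: x∈[4,7], y∈[3,7] → 3·4 = 12.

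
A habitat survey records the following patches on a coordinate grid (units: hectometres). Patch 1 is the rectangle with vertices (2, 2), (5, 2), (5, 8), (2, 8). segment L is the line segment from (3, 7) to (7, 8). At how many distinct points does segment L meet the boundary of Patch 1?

The segment meets the boundary at (5,7.5).

1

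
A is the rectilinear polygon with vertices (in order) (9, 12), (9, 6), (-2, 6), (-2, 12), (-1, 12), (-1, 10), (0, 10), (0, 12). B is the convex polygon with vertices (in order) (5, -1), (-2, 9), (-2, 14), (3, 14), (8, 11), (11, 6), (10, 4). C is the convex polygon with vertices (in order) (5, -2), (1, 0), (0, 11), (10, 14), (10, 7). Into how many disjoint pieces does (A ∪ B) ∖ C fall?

(A ∪ B) ∖ C splits into 2 disjoint pieces (area 7.4583, area 27.3396).

2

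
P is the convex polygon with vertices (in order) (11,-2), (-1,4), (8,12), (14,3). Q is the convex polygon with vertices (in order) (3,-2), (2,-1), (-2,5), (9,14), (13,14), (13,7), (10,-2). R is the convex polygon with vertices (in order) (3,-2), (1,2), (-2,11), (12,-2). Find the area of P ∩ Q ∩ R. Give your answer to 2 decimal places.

29.98

The intersection is the polygon with vertices (2.341,6.969), (10.473,-0.582), (10.143,-1.571), (0.6,3.2), (0.029,4.914).
By the shoelace formula its area is 29.98.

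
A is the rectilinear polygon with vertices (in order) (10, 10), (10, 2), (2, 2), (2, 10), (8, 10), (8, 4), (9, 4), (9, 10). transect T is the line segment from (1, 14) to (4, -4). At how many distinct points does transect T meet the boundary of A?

The segment meets the boundary at (3,2), (2,8).

2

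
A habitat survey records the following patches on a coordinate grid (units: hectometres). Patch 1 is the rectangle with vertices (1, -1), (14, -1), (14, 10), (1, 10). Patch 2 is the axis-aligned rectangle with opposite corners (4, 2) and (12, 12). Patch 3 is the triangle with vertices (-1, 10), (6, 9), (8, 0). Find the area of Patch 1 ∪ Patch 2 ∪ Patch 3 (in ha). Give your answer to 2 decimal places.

160.94

By inclusion–exclusion:
Individual areas: |Patch 1| = 143, |Patch 2| = 80, |Patch 3| = 30.5.
|Patch 1∩Patch 2|: x∈[4,12], y∈[2,10] → 8·8 = 64.
|Patch 1∩Patch 3| = 28.5635.
|Patch 2∩Patch 3| = 17.0413.
|Patch 1∩Patch 2∩Patch 3| = 17.0413.
|Patch 1 ∪ Patch 2 ∪ Patch 3| = 253.5 − 109.6048 + 17.0413 = 160.94.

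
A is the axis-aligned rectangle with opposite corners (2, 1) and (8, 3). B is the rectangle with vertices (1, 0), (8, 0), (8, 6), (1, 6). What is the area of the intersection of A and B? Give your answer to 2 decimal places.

|A∩B|: x∈[2,8], y∈[1,3] → 6·2 = 12.

12.00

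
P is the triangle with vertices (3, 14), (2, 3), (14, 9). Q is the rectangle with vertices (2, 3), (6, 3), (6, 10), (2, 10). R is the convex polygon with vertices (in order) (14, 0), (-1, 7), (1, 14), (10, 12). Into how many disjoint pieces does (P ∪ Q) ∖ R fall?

(P ∪ Q) ∖ R splits into 3 disjoint pieces (area 0.4339, area 4.3393, area 6.6667).

3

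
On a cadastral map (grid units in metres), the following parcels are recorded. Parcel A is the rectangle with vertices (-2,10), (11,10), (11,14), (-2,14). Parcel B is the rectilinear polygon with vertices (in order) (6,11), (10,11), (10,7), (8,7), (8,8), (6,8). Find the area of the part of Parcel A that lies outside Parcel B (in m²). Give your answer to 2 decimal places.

|Parcel A| = 52, |Parcel A∩Parcel B| = 4.
|Parcel A ∖ Parcel B| = |Parcel A| − |Parcel A∩Parcel B| = 52 − 4 = 48.00.

48.00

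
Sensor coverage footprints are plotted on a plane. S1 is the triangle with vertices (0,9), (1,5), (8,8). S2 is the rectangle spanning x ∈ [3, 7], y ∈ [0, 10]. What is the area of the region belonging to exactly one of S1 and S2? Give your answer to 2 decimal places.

|S1| = 15.5, |S2| = 40, |S1∩S2| = 6.6429.
|S1 △ S2| = |S1| + |S2| − 2·|S1∩S2| = 15.5 + 40 − 13.2857 = 42.21.

42.21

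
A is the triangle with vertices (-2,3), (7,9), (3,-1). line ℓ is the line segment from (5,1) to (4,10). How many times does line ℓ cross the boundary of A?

2

The segment meets the boundary at (4.31,7.207), (4.739,3.348).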